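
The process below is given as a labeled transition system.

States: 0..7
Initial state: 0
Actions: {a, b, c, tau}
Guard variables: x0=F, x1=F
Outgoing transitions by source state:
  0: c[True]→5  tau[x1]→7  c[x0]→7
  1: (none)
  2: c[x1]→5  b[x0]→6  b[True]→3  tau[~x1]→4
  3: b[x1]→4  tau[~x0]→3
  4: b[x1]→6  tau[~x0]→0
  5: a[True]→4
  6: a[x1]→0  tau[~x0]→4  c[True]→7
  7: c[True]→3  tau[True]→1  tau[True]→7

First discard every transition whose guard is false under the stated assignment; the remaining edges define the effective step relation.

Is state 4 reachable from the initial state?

Answer: REACHABLE

Analysis:
Guard filter leaves 11 enabled edge(s).
Layer 0: {0}
Layer 1: {5}  cumulative {0,5}
Layer 2: {4}  cumulative {0,4,5}
R = {0,4,5}
Path to 4: c·a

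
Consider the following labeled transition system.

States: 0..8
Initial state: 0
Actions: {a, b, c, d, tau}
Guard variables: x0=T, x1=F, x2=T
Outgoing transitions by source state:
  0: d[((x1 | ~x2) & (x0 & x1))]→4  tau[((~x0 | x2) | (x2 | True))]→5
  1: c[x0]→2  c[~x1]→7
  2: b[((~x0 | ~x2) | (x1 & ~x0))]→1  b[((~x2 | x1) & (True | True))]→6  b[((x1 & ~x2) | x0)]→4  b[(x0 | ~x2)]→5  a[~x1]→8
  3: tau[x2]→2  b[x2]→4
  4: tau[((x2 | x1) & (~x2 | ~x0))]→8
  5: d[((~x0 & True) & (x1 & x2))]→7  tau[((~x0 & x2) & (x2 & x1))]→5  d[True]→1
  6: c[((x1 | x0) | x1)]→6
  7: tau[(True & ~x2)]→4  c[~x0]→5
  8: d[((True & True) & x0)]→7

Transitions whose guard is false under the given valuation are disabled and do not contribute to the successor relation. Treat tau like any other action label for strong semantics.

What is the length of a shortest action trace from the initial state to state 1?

Breadth-first toward 1:
  L0 = {0}
  L1 = {5}
  L2 = {1}
1 enters at depth 2; path tau·d

Answer: 2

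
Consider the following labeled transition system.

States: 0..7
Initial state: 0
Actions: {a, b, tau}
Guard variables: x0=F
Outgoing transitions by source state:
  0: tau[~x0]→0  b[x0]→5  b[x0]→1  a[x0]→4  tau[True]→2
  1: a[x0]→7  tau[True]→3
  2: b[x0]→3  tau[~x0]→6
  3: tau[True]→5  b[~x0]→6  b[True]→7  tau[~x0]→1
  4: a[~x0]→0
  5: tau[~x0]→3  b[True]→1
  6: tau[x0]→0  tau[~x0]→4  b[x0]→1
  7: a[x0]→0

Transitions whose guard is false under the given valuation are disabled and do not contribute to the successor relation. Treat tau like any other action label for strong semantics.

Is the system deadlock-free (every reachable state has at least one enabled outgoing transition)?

Answer: DEADLOCK-FREE

Analysis:
R = {0,2,4,6}
  0: tau→0  tau→2  [2 out]
  2: tau→6  [1 out]
  4: a→0  [1 out]
  6: tau→4  [1 out]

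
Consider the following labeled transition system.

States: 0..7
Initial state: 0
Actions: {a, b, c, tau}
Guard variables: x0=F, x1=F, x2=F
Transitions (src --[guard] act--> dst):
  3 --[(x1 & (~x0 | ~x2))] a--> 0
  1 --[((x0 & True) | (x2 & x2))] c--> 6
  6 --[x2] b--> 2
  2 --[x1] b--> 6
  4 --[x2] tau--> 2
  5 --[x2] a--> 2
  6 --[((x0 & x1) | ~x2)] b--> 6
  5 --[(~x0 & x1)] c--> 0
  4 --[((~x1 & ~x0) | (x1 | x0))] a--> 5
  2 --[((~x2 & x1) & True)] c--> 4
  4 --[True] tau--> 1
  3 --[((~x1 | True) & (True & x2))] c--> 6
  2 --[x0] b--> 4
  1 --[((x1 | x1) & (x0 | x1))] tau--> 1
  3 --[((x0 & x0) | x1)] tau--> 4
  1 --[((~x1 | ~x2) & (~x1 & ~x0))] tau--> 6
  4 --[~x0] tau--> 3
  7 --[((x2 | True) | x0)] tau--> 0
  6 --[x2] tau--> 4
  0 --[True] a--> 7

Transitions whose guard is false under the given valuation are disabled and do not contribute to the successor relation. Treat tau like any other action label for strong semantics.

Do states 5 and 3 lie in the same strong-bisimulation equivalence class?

Bisimulation quotient by refinement:
  π0 = {{0,1,2,3,4,5,6,7}}
  π1 = {{0},{1,7},{2,3,5},{4},{6}}
  π2 = {{0},{1},{2,3,5},{4},{6},{7}}
6 equivalence class(es) (converged in 3)
class of 5: {2,3,5}; class of 3: {2,3,5}

Answer: BISIMILAR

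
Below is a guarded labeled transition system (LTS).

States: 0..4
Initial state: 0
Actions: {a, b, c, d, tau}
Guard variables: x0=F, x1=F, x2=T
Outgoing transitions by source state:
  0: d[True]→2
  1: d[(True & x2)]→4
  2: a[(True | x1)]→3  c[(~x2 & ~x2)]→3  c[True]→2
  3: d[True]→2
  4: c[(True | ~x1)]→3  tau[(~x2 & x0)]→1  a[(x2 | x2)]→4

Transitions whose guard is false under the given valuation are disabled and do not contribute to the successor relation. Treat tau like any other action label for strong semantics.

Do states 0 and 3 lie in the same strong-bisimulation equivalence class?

Answer: BISIMILAR

Working:
Bisimulation quotient by refinement:
  round 0: {{0,1,2,3,4}}
  round 1: {{0,1,3},{2,4}}
  round 2: {{0,1,3},{2},{4}}
  round 3: {{0,3},{1},{2},{4}}
stable after 4 split(s): 4 block(s)
class of 0: {0,3}; class of 3: {0,3}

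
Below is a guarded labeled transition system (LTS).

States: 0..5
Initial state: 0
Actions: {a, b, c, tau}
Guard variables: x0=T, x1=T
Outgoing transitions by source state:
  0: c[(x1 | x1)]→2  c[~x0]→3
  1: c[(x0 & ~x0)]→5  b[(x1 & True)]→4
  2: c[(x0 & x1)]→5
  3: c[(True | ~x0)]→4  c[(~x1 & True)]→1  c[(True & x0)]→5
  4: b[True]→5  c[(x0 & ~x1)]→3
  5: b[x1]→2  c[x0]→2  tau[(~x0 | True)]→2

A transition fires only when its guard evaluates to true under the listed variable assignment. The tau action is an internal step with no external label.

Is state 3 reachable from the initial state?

Answer: UNREACHABLE

Trace:
Guard filter leaves 9 enabled edge(s).
depth 0: {0}
depth 1: {2}  cumulative {0,2}
depth 2: {5}  cumulative {0,2,5}
Reach set: {0,2,5}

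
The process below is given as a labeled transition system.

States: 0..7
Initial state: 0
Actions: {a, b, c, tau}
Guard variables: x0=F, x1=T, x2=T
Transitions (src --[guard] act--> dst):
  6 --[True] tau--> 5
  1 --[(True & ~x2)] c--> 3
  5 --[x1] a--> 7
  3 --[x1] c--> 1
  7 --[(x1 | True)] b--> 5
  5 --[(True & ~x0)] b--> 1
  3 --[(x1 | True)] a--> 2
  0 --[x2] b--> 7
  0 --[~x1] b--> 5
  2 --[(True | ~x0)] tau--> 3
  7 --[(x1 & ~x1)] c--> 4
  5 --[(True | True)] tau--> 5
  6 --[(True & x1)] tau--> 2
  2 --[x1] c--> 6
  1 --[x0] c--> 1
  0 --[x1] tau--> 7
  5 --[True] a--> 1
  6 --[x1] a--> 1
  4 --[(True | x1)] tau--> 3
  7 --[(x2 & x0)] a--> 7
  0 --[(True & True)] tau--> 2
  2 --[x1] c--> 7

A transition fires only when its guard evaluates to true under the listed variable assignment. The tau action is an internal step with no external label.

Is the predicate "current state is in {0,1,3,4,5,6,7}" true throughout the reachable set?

Answer: INVARIANT VIOLATED at state 2

Trace:
Safe = {0,1,3,4,5,6,7}
R = {0,1,2,3,5,6,7}
  0: ✓
  1: ✓
  2: ✗ unsafe
  3: ✓
  5: ✓
  6: ✓
  7: ✓
witness against invariant: tau → 2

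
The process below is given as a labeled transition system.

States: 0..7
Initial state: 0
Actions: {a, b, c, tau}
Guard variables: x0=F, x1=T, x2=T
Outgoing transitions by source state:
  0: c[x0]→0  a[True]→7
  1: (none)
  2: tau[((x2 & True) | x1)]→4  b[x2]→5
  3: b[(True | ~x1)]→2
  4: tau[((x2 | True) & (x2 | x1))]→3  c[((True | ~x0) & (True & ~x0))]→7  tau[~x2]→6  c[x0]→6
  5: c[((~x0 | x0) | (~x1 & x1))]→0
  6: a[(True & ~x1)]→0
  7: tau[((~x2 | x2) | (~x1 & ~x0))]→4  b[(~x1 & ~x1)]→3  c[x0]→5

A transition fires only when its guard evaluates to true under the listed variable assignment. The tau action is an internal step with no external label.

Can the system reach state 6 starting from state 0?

Answer: UNREACHABLE

Analysis:
Guard filter leaves 8 enabled edge(s).
Layer 0: {0}
Layer 1: {7}  total {0,7}
Layer 2: {4}  total {0,4,7}
Layer 3: {3}  total {0,3,4,7}
Layer 4: {2}  total {0,2,3,4,7}
Layer 5: {5}  total {0,2,3,4,5,7}
R = {0,2,3,4,5,7}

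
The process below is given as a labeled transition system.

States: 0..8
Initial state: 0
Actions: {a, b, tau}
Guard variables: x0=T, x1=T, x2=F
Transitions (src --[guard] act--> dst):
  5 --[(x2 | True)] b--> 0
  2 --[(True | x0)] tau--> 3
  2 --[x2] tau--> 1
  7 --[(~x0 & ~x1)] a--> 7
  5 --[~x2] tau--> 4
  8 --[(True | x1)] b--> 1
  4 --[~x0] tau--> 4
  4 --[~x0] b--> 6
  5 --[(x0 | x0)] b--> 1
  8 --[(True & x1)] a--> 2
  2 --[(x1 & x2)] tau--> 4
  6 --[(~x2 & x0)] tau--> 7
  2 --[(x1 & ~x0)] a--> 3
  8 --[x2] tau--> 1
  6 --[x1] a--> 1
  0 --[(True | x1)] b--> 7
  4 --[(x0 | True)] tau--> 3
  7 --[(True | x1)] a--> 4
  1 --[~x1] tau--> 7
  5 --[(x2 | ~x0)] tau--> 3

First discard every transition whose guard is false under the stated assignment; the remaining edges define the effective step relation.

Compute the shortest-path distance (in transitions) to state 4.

Breadth-first toward 4:
  L0 = {0}
  L1 = {7}
  L2 = {4}
4 enters at depth 2; path b·a

Answer: 2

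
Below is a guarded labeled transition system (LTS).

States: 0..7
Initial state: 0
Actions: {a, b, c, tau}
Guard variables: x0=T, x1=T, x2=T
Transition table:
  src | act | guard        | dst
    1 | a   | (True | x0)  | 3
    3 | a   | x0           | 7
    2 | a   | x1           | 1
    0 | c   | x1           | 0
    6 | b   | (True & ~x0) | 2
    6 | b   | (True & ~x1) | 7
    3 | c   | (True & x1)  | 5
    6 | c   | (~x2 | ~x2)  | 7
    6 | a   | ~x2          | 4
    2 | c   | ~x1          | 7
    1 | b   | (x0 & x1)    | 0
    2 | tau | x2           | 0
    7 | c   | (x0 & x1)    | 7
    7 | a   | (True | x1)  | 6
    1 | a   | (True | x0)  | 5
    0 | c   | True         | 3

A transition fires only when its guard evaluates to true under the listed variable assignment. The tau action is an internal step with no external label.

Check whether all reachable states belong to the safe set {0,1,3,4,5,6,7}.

Answer: INVARIANT HOLDS

Working:
Safe = {0,1,3,4,5,6,7}
Reachable = {0,3,5,6,7}
  0: ✓
  3: ✓
  5: ✓
  6: ✓
  7: ✓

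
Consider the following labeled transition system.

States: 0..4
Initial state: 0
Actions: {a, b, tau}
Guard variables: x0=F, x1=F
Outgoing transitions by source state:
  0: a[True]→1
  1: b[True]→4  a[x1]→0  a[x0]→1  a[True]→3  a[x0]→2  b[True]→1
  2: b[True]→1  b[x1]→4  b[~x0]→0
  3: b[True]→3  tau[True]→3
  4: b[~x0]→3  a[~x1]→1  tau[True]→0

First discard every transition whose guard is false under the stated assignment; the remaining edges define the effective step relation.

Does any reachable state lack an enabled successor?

Answer: DEADLOCK-FREE

Analysis:
Reach set: {0,1,3,4}
  0: a→1  [1 exit(s)]
  1: a→3  b→1  b→4  [3 exit(s)]
  3: b→3  tau→3  [2 exit(s)]
  4: a→1  b→3  tau→0  [3 exit(s)]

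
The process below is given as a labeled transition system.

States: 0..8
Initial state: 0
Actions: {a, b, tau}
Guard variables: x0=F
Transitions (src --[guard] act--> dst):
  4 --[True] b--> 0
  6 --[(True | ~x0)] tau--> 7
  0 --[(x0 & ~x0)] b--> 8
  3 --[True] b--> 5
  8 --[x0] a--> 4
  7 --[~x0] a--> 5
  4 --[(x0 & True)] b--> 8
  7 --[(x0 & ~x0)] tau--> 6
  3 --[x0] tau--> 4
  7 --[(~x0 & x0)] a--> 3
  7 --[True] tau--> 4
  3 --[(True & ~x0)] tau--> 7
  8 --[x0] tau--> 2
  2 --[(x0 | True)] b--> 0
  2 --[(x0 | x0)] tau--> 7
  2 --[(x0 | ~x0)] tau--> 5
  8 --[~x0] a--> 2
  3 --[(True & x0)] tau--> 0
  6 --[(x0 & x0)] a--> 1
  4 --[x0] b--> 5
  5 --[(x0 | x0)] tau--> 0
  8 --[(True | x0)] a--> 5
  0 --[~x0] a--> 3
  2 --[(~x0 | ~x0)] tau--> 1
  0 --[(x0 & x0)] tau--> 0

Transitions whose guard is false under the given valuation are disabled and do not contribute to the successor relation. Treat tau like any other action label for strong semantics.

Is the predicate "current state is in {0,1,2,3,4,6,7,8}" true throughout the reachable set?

Allowed set {0,1,2,3,4,6,7,8}
Reachable = {0,3,4,5,7}
  0: ✓
  3: ✓
  4: ✓
  5: outside
  7: ✓
counterexample path to 5: a·b

Answer: INVARIANT VIOLATED at state 5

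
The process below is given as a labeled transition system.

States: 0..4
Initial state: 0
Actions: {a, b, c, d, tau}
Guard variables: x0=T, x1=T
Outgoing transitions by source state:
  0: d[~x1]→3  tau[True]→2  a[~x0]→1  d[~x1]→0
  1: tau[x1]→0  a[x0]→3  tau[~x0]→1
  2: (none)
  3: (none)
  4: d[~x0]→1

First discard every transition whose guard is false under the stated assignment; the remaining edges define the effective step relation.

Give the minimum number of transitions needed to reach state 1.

Answer: UNREACHABLE

Analysis:
BFS to 1:
  L0 = {0}
  L1 = {2}
1 never appears.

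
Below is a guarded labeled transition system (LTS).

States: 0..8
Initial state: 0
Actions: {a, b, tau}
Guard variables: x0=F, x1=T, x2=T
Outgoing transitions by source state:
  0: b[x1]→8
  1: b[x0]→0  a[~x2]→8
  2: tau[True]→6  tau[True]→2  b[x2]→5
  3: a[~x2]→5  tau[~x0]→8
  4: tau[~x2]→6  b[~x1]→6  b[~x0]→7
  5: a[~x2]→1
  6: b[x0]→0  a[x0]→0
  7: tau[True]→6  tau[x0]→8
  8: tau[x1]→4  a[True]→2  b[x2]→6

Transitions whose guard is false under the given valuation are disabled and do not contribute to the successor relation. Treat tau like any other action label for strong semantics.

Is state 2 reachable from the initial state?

Answer: REACHABLE

Trace:
Guard filter leaves 10 enabled edge(s).
Layer 0: {0}
Layer 1: {8}  cumulative {0,8}
Layer 2: {2,4,6}  cumulative {0,2,4,6,8}
Layer 3: {5,7}  cumulative {0,2,4,5,6,7,8}
R = {0,2,4,5,6,7,8}
witness 2: b·a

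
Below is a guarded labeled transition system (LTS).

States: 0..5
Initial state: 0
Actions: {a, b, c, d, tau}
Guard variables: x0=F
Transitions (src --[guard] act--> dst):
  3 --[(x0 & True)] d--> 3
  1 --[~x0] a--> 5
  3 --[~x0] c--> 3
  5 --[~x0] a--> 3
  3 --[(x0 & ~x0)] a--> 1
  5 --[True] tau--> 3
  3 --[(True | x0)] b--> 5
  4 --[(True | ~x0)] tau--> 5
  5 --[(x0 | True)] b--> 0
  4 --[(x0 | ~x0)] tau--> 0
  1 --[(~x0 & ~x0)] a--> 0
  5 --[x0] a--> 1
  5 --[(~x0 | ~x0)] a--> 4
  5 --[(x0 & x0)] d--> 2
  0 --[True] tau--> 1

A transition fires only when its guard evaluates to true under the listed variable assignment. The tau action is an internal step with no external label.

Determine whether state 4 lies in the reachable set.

After dropping false guards: 11 live edges.
Layer 0: {0}
Layer 1: {1}  cumulative {0,1}
Layer 2: {5}  cumulative {0,1,5}
Layer 3: {3,4}  cumulative {0,1,3,4,5}
Reach set: {0,1,3,4,5}
witness 4: tau·a·a

Answer: REACHABLE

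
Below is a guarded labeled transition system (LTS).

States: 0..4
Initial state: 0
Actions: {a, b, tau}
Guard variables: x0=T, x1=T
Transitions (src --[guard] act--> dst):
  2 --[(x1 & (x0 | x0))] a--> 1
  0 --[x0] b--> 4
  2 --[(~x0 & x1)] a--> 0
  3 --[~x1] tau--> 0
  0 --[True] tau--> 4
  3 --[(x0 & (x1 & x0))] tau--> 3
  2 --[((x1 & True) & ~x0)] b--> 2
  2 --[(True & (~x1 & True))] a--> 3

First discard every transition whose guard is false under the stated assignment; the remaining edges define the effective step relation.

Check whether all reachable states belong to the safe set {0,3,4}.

Inv-set: {0,3,4}
Reach set: {0,4}
  0: safe
  4: safe

Answer: INVARIANT HOLDS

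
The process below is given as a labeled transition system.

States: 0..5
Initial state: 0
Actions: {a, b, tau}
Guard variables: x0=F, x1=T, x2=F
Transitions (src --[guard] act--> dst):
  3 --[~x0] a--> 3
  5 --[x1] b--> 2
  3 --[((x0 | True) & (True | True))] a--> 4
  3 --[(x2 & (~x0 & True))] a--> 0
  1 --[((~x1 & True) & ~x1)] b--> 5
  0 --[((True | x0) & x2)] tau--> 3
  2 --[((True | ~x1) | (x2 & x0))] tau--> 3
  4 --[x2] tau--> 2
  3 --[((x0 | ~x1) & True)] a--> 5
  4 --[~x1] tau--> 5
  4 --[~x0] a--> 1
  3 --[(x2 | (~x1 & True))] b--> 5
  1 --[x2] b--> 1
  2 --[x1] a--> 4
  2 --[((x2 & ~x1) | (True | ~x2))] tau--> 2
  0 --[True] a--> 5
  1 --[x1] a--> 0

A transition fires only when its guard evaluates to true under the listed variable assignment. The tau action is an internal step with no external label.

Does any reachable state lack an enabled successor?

Answer: DEADLOCK-FREE

Trace:
R = {0,1,2,3,4,5}
  0: a→5  [1 out]
  1: a→0  [1 out]
  2: a→4  tau→2  tau→3  [3 out]
  3: a→3  a→4  [2 out]
  4: a→1  [1 out]
  5: b→2  [1 out]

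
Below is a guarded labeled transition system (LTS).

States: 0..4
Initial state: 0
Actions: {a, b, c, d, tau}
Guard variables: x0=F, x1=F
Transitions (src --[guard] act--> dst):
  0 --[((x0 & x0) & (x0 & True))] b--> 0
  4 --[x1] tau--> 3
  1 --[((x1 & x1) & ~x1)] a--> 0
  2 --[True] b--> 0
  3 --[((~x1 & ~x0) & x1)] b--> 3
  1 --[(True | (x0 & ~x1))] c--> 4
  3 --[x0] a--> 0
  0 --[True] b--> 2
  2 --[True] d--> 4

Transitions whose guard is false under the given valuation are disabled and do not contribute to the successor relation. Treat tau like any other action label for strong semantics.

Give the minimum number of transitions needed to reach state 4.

Breadth-first toward 4:
  depth 0: {0}
  depth 1: {2}
  depth 2: {4}
4 enters at depth 2; path b·d

Answer: 2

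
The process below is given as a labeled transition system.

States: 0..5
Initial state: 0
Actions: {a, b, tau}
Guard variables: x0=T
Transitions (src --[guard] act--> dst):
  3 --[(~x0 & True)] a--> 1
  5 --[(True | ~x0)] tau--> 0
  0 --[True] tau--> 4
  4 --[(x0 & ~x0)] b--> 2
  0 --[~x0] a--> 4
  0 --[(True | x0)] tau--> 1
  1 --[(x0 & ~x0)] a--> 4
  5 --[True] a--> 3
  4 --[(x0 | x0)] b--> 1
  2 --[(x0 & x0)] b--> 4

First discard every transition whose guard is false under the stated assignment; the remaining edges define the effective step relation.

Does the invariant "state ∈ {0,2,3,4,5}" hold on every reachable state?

Inv-set: {0,2,3,4,5}
Reach set: {0,1,4}
  0: safe
  1: VIOLATES
  4: safe
witness against invariant: tau → 1

Answer: INVARIANT VIOLATED at state 1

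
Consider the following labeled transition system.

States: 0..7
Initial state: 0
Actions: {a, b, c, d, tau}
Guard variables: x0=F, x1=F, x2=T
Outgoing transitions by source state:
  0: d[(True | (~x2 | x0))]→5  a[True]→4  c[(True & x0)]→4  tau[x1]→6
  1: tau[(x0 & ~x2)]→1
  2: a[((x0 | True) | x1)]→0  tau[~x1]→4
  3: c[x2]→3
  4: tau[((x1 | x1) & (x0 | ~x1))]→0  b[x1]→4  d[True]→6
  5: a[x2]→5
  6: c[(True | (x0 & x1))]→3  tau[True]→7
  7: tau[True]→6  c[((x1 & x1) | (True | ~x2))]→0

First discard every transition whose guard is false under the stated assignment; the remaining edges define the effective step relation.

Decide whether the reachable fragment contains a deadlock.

Answer: DEADLOCK-FREE

Working:
Reachable = {0,3,4,5,6,7}
  0: a→4  d→5  [2 exit(s)]
  3: c→3  [1 exit(s)]
  4: d→6  [1 exit(s)]
  5: a→5  [1 exit(s)]
  6: c→3  tau→7  [2 exit(s)]
  7: c→0  tau→6  [2 exit(s)]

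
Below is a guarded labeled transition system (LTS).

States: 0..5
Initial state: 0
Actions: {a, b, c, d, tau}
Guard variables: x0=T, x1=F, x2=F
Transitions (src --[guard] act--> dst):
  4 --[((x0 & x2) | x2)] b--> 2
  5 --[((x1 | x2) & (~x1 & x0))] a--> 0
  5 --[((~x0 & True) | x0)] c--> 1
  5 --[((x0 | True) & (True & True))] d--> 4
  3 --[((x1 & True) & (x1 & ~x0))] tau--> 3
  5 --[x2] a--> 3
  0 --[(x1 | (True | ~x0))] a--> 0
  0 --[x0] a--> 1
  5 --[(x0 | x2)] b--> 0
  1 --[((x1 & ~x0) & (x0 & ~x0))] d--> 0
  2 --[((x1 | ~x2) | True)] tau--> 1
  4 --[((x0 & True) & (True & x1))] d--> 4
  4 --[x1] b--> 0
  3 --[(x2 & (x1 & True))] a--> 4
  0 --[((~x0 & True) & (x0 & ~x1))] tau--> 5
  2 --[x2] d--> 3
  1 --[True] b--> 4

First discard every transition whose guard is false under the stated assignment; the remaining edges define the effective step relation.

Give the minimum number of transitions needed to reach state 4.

Answer: 2

Analysis:
BFS to 4:
  depth 0: {0}
  depth 1: {1}
  depth 2: {4}
depth(4)=2, e.g. a·b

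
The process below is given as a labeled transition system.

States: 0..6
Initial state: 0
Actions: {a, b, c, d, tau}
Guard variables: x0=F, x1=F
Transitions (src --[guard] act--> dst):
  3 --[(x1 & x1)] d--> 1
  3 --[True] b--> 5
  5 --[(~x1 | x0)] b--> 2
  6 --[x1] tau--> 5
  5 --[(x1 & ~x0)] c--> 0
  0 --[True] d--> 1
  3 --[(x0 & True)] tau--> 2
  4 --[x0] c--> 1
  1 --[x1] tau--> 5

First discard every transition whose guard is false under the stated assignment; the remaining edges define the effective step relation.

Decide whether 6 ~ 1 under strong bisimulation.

Compute ~ classes (split until stable):
  round 0: {{0,1,2,3,4,5,6}}
  round 1: {{0},{1,2,4,6},{3,5}}
  round 2: {{0},{1,2,4,6},{3},{5}}
4 equivalence class(es) (converged in 3)
[6]={1,2,4,6}  [1]={1,2,4,6}

Answer: BISIMILAR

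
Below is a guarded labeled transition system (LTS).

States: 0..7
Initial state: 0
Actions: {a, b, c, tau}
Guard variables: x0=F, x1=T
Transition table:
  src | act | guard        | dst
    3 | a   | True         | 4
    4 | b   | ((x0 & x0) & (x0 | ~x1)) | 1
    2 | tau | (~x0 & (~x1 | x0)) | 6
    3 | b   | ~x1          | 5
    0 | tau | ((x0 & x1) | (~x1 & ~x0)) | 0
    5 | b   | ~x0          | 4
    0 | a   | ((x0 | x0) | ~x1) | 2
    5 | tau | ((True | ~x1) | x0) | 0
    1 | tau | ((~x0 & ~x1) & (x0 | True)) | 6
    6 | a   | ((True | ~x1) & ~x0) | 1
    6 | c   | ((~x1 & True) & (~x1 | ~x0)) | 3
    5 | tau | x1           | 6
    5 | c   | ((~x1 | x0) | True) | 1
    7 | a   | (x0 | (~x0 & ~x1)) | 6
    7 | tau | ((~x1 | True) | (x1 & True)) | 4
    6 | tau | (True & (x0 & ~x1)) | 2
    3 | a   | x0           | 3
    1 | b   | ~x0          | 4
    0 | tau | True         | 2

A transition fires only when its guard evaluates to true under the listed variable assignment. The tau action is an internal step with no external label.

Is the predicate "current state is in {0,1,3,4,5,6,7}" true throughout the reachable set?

Inv-set: {0,1,3,4,5,6,7}
Reachable = {0,2}
  0: ok
  2: ✗ unsafe
counterexample path to 2: tau

Answer: INVARIANT VIOLATED at state 2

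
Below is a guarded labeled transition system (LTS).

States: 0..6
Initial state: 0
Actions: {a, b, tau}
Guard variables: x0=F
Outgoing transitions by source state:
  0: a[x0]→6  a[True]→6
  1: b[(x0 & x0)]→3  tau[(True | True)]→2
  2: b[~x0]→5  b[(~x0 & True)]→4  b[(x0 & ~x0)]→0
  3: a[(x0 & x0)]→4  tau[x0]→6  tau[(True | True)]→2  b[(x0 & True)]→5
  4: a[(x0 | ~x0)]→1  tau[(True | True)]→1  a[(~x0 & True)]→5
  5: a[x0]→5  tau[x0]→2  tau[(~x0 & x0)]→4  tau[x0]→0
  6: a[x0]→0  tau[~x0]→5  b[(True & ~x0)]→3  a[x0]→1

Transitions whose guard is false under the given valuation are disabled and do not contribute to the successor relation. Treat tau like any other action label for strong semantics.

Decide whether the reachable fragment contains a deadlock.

Reachable = {0,1,2,3,4,5,6}
  0: a→6  [1 exit(s)]
  1: tau→2  [1 exit(s)]
  2: b→4  b→5  [2 exit(s)]
  3: tau→2  [1 exit(s)]
  4: a→1  a→5  tau→1  [3 exit(s)]
  5: ∅  [no exit]
  6: b→3  tau→5  [2 exit(s)]
trace reaching 5: a·tau

Answer: DEADLOCK at state 5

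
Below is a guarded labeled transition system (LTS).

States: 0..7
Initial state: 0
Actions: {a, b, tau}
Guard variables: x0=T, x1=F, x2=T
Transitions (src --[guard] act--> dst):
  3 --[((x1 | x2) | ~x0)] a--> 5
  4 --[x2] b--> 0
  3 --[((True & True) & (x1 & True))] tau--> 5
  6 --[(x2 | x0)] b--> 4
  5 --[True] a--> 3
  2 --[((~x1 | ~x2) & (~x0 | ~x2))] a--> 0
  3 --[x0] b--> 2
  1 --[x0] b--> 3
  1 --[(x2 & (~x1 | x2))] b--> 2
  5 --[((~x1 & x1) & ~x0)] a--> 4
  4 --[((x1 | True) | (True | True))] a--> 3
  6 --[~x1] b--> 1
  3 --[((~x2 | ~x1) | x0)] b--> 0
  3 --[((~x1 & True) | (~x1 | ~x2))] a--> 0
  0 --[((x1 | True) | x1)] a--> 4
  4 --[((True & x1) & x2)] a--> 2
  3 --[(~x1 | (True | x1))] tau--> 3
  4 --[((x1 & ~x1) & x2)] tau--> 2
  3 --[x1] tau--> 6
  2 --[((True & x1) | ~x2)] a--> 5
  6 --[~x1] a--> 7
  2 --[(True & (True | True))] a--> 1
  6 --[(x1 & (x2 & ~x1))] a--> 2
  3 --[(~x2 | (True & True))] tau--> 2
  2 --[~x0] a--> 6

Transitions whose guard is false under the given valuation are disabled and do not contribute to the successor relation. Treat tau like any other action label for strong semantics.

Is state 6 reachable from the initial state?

Answer: UNREACHABLE

Trace:
After dropping false guards: 16 live edges.
depth 0: {0}
depth 1: {4}  now seen {0,4}
depth 2: {3}  now seen {0,3,4}
depth 3: {2,5}  now seen {0,2,3,4,5}
depth 4: {1}  now seen {0,1,2,3,4,5}
R = {0,1,2,3,4,5}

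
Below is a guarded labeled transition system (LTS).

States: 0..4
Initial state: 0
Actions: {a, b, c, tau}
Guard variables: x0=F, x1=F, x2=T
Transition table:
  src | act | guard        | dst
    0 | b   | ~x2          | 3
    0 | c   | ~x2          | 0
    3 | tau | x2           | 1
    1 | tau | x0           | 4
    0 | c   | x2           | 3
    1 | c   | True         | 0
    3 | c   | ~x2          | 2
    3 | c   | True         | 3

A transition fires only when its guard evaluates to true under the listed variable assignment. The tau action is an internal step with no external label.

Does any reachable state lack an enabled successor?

Answer: DEADLOCK-FREE

Working:
Reachable = {0,1,3}
  0: c→3  [1 exit(s)]
  1: c→0  [1 exit(s)]
  3: c→3  tau→1  [2 exit(s)]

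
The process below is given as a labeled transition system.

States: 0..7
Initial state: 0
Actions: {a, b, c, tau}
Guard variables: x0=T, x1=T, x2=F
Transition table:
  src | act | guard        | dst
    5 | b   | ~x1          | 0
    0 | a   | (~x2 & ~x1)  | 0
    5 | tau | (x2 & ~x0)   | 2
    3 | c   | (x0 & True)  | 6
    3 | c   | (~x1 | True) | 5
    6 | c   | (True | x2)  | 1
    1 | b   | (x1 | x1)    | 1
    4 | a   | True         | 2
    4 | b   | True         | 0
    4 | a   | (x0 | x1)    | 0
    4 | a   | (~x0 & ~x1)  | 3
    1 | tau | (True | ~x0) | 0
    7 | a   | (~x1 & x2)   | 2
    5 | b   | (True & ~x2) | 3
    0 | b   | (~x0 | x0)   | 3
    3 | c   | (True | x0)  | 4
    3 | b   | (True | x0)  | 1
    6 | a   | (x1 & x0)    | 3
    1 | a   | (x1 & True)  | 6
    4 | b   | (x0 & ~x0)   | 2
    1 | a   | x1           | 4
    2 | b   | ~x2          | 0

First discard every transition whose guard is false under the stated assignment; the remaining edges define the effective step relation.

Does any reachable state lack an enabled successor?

Reach set: {0,1,2,3,4,5,6}
  0: b→3  [1 out]
  1: a→4  a→6  b→1  tau→0  [4 out]
  2: b→0  [1 out]
  3: b→1  c→4  c→5  c→6  [4 out]
  4: a→0  a→2  b→0  [3 out]
  5: b→3  [1 out]
  6: a→3  c→1  [2 out]

Answer: DEADLOCK-FREE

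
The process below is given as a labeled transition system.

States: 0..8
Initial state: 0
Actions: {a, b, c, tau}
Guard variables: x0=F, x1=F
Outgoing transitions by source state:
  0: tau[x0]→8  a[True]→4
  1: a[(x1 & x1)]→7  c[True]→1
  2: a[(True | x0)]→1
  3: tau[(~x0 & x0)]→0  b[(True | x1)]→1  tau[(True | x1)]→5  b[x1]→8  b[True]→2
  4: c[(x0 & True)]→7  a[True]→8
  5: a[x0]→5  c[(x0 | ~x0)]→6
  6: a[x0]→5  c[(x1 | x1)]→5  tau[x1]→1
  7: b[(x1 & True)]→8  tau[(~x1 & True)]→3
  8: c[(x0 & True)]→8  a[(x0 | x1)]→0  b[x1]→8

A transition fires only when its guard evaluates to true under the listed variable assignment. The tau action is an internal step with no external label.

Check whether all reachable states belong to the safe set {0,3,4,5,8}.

Inv-set: {0,3,4,5,8}
R = {0,4,8}
  0: safe
  4: safe
  8: safe

Answer: INVARIANT HOLDS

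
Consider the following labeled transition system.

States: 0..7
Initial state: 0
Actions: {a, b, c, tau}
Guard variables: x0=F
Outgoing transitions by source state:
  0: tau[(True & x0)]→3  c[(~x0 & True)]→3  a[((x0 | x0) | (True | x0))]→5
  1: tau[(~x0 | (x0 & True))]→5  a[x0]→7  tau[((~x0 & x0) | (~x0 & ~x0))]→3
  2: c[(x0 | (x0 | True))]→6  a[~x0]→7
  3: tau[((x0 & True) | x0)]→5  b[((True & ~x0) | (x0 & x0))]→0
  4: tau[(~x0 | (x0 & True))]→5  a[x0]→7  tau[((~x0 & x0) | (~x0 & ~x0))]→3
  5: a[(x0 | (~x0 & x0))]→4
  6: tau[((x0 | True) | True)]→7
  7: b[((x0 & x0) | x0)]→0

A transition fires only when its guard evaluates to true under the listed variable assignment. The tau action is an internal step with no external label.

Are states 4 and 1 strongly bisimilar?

Bisimulation quotient by refinement:
  P[0] = {{0,1,2,3,4,5,6,7}}
  P[1] = {{0,2},{1,4,6},{3},{5,7}}
  P[2] = {{0},{1,4},{2},{3},{5,7},{6}}
Fixed point at round 3; 6 class(es).
class of 4: {1,4}; class of 1: {1,4}

Answer: BISIMILAR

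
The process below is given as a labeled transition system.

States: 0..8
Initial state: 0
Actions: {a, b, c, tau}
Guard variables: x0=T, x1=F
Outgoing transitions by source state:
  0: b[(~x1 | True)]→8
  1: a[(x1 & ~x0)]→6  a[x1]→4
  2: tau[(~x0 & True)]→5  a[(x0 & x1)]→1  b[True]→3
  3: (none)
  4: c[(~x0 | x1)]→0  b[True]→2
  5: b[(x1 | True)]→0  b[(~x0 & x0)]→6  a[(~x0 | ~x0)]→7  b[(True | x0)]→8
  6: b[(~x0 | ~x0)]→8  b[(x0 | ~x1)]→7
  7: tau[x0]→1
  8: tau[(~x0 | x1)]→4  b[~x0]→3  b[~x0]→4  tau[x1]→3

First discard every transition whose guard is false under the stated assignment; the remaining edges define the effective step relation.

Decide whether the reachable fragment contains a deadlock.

Reachable = {0,8}
  0: b→8  [deg 1]
  8: ∅  [deadlock]
trace reaching 8: b

Answer: DEADLOCK at state 8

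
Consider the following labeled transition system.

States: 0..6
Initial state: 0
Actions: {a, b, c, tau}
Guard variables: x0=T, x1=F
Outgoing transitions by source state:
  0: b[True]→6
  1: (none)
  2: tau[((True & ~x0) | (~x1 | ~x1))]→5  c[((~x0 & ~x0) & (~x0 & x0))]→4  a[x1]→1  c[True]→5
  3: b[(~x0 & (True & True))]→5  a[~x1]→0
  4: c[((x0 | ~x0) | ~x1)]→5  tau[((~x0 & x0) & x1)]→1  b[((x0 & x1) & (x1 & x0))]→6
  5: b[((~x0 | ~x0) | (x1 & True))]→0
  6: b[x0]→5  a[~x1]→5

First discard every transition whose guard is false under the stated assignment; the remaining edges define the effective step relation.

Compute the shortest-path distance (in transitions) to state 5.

BFS to 5:
  depth 0: {0}
  depth 1: {6}
  depth 2: {5}
5 enters at depth 2; path b·a

Answer: 2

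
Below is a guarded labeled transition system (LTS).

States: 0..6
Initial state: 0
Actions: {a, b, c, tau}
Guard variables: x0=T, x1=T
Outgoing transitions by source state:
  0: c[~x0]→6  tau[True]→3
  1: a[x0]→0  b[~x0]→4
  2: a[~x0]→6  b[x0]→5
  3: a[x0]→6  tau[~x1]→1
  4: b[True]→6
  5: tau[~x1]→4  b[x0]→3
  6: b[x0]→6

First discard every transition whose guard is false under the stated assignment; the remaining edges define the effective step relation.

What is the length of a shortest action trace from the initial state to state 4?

Answer: UNREACHABLE

Trace:
Breadth-first toward 4:
  Layer 0: {0}
  Layer 1: {3}
  Layer 2: {6}
4 never appears.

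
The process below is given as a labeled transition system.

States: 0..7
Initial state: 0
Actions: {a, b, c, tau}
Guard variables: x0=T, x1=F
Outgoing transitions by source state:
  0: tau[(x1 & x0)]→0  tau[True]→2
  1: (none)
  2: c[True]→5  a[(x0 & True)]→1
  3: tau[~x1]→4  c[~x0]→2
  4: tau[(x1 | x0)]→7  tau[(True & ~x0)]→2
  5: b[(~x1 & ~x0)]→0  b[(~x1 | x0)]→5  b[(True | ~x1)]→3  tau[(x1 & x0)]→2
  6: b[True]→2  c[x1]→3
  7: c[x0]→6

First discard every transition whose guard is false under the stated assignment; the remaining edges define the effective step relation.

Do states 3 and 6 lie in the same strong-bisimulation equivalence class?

Bisimulation quotient by refinement:
  round 0: {{0,1,2,3,4,5,6,7}}
  round 1: {{0,3,4},{1},{2},{5,6},{7}}
  round 2: {{0},{1},{2},{3},{4},{5},{6},{7}}
stable after 3 split(s): 8 block(s)
3∈{3}, 6∈{6}

Answer: NOT BISIMILAR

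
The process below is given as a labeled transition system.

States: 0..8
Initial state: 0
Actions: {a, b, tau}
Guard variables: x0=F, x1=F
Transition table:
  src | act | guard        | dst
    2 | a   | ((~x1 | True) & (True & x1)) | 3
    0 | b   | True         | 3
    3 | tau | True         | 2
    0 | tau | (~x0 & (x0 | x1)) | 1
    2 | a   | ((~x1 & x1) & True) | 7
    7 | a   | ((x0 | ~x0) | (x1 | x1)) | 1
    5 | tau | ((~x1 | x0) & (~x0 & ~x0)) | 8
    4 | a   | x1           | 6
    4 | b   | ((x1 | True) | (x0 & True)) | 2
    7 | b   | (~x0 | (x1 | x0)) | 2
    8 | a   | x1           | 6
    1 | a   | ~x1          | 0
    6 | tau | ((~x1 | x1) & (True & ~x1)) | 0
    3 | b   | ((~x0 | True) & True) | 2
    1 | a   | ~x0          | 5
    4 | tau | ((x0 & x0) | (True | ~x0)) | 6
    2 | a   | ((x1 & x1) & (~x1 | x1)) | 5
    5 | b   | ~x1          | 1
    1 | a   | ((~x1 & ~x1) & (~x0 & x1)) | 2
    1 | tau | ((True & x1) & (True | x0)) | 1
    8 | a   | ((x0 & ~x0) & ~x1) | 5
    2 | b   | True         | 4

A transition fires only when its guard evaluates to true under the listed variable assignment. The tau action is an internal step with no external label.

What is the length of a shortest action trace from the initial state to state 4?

Answer: 3

Analysis:
Layered search for 4:
  L0 = {0}
  L1 = {3}
  L2 = {2}
  L3 = {4}
first hit 4 at d=3 via b·b·b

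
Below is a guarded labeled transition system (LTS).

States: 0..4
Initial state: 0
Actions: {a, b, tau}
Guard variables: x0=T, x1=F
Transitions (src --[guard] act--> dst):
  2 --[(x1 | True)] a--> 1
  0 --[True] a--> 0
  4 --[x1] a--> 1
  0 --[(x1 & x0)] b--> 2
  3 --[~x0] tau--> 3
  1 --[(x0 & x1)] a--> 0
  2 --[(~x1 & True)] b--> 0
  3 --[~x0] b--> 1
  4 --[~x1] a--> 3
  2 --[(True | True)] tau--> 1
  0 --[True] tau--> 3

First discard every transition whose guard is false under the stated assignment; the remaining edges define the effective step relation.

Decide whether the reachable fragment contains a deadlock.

Reach set: {0,3}
  0: a→0  tau→3  [deg 2]
  3: ∅  [deadlock]
trace reaching 3: tau

Answer: DEADLOCK at state 3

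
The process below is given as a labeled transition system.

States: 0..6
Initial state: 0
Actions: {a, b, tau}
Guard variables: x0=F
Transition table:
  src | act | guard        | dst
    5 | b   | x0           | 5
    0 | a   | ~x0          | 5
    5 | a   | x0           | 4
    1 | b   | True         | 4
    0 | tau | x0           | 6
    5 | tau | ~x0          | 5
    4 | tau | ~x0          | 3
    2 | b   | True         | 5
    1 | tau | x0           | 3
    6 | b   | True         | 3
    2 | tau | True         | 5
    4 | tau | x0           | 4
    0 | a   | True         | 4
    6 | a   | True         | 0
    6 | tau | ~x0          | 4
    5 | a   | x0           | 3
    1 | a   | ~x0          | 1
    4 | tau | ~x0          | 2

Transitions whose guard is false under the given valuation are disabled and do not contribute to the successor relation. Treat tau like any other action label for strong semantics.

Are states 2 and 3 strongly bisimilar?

Refine partition for ~:
  π0 = {{0,1,2,3,4,5,6}}
  π1 = {{0},{1},{2},{3},{4,5},{6}}
  π2 = {{0},{1},{2},{3},{4},{5},{6}}
Fixed point at round 3; 7 class(es).
[2]={2}  [3]={3}

Answer: NOT BISIMILAR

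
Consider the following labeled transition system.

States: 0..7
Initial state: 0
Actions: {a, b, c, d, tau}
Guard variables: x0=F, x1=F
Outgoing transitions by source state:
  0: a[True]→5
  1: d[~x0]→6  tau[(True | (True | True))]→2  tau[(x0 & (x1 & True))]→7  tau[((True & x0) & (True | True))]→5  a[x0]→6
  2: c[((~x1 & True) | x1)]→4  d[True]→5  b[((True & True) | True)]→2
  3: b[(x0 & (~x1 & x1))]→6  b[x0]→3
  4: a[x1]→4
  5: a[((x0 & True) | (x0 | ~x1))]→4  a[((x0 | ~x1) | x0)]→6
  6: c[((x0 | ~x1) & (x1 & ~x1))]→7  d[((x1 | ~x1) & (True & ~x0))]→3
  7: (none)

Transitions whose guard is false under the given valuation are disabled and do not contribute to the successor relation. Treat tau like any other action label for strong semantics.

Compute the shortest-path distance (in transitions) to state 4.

Answer: 2

Working:
Layered search for 4:
  Layer 0: {0}
  Layer 1: {5}
  Layer 2: {4,6}
4 enters at depth 2; path a·a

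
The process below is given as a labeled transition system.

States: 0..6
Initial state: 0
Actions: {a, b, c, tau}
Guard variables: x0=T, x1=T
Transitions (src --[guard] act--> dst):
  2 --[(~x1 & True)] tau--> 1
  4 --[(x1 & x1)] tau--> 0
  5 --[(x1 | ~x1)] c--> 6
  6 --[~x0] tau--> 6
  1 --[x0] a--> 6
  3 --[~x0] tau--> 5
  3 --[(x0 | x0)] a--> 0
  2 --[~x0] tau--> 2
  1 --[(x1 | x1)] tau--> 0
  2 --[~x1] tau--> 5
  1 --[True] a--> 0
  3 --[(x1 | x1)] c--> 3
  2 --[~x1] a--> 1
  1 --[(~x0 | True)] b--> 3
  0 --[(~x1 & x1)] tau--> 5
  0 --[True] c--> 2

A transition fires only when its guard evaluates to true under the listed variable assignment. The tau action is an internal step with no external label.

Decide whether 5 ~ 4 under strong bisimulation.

Answer: NOT BISIMILAR

Trace:
Refine partition for ~:
  round 0: {{0,1,2,3,4,5,6}}
  round 1: {{0,5},{1},{2,6},{3},{4}}
Fixed point at round 2; 5 class(es).
class of 5: {0,5}; class of 4: {4}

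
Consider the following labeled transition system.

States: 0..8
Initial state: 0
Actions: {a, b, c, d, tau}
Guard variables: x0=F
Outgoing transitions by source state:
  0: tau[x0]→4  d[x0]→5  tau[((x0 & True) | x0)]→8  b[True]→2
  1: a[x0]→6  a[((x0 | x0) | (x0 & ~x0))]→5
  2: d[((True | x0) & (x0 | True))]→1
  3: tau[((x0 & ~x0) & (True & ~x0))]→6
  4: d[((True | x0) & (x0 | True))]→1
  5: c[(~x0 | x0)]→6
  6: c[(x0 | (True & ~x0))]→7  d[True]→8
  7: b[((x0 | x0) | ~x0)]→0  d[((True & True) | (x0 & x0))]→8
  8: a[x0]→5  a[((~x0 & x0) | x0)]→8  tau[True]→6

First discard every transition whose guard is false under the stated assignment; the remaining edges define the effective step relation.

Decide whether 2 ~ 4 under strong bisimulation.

Bisimulation quotient by refinement:
  P[0] = {{0,1,2,3,4,5,6,7,8}}
  P[1] = {{0},{1,3},{2,4},{5},{6},{7},{8}}
7 equivalence class(es) (converged in 2)
class of 2: {2,4}; class of 4: {2,4}

Answer: BISIMILAR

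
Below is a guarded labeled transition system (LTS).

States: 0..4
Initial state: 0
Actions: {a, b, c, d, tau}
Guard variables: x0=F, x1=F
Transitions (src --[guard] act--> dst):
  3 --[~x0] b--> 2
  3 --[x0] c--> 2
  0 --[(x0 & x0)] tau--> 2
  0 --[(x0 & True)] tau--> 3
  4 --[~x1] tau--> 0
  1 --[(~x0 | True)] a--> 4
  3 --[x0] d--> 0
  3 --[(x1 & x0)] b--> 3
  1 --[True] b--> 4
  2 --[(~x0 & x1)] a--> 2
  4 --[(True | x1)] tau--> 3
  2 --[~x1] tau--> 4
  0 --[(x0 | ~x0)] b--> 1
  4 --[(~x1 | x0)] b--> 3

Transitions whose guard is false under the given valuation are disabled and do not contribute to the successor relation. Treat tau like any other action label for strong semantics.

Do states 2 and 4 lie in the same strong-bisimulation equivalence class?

Compute ~ classes (split until stable):
  round 0: {{0,1,2,3,4}}
  round 1: {{0,3},{1},{2},{4}}
  round 2: {{0},{1},{2},{3},{4}}
Fixed point at round 3; 5 class(es).
[2]={2}  [4]={4}

Answer: NOT BISIMILAR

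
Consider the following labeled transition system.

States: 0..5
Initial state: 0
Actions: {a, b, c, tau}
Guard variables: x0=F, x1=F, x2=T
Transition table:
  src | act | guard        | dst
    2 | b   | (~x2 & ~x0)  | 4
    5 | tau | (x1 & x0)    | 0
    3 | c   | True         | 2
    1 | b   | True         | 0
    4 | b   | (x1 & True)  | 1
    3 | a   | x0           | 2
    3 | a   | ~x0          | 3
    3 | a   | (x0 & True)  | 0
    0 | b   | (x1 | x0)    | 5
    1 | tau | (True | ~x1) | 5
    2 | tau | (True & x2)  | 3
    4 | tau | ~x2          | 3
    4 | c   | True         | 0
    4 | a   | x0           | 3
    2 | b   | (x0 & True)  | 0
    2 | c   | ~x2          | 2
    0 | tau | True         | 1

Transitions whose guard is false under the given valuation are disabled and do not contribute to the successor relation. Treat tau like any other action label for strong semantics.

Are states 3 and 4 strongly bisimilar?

Answer: NOT BISIMILAR

Trace:
Refine partition for ~:
  round 0: {{0,1,2,3,4,5}}
  round 1: {{0,2},{1},{3},{4},{5}}
  round 2: {{0},{1},{2},{3},{4},{5}}
stable after 3 split(s): 6 block(s)
class of 3: {3}; class of 4: {4}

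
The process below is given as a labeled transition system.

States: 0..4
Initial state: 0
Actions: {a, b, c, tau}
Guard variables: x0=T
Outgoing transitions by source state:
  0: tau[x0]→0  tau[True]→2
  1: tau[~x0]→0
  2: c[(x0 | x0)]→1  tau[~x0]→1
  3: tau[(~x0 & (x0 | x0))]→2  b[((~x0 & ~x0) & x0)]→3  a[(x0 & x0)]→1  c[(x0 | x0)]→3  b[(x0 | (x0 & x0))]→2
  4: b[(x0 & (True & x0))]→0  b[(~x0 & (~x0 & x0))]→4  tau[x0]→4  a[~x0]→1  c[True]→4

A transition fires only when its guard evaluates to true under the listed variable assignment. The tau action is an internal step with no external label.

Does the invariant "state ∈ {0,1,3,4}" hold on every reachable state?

Inv-set: {0,1,3,4}
Reachable = {0,1,2}
  0: ✓
  1: ✓
  2: outside
witness against invariant: tau → 2

Answer: INVARIANT VIOLATED at state 2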